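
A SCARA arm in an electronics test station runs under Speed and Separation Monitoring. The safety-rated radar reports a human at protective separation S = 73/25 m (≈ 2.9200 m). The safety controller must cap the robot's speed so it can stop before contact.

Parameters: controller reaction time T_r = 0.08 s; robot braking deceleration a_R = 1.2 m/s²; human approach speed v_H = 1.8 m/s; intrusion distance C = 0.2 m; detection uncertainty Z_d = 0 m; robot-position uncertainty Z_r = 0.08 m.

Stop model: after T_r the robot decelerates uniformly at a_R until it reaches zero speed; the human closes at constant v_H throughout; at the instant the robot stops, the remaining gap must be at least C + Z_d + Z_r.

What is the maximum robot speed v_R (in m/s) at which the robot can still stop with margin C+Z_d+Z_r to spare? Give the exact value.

quadratic (5/12)·v² + (79/50)·v + (-312/125) = 0
  disc = (79/50)² − 4·(5/12)·(-312/125) = 16641/2500 ; √disc = 129/50
  v_R = (−(79/50) + 129/50) / (2·(5/12)) = 6/5 m/s
check:
stop time T_s = (6/5)/(6/5) = 1.0000 s
reaction-phase robot travel = 1.2000·0.0800 = 0.0960 m
robot covers 1.2000·1.0000 − ½·1.2000·1.0000² = 0.6000 m while stopping
human closes 1.8000·1.0800 = 1.9440 m
margins: 0.2000+0.0000+0.0800 = 0.2800 m
sum ≈ 0.0960+0.6000+1.9440+0.2800 ≈ 2.9200 m = S ✓

v_R_max = 6/5 m/s = 1.2000 m/s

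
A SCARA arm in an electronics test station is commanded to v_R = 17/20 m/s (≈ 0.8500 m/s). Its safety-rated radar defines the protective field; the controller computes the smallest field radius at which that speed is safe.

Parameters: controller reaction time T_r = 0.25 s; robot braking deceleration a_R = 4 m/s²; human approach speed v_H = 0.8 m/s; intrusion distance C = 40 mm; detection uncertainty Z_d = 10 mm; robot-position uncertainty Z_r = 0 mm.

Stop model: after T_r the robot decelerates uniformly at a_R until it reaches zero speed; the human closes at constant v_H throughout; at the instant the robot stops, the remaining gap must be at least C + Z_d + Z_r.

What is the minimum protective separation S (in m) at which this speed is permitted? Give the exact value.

S_min = 2313/3200 m = 0.7228 m

stop time T_s = (17/20)/4 = 0.2125 s
robot in T_r: 0.8500·0.2500 = 0.2125 m
robot under decel: 0.8500²/(2·4.0000) = 0.0903 m
human closes 0.8000·0.4625 = 0.3700 m
residual clearance needed = 0.0400+0.0100+0.0000 = 0.0500 m
S_min ≈ 0.2125+0.0903+0.3700+0.0500  ⇒  S_min = 2313/3200 m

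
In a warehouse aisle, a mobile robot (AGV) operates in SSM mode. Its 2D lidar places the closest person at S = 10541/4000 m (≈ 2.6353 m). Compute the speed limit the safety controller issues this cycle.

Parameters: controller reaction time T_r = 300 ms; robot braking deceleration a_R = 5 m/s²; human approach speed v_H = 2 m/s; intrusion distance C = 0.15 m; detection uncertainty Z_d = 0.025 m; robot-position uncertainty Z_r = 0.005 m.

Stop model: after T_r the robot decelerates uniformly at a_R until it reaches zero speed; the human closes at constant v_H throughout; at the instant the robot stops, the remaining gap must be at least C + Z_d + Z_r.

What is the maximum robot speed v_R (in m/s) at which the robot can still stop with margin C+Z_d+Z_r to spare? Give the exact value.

at the boundary: (1/10)·v² + (7/10)·v + (-7421/4000) = 0
  disc = (7/10)² − 4·(1/10)·(-7421/4000) = 12321/10000 ; √disc = 111/100
  v_R = (−(7/10) + 111/100) / (2·(1/10)) = 41/20 m/s
check:
T_s = v_R/a_R = (41/20)/5 = 0.4100 s
reaction-phase robot travel = 2.0500·0.3000 = 0.6150 m
braking distance = 2.0500²/(2·5.0000) = 0.4203 m
human closes 2.0000·0.7100 = 1.4200 m
residual clearance needed = 0.1500+0.0250+0.0050 = 0.1800 m
sum ≈ 0.6150+0.4203+1.4200+0.1800 ≈ 2.6353 m = S ✓

v_R_max = 41/20 m/s = 2.0500 m/s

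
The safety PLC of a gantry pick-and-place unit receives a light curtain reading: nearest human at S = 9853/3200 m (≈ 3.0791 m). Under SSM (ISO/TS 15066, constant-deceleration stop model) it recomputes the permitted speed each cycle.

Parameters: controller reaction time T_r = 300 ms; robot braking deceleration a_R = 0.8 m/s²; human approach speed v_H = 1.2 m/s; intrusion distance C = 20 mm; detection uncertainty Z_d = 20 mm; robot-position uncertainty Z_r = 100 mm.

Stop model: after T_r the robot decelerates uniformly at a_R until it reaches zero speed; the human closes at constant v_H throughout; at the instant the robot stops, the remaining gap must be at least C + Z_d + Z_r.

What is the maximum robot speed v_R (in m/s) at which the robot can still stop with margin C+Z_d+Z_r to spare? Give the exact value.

quadratic (5/8)·v² + (9/5)·v + (-8253/3200) = 0
  disc = (9/5)² − 4·(5/8)·(-8253/3200) = 62001/6400 ; √disc = 249/80
  v_R = (−(9/5) + 249/80) / (2·(5/8)) = 21/20 m/s
check:
T_s = v_R/a_R = (21/20)/(4/5) = 1.3125 s
robot covers v_R·T_r = 1.0500·0.3000 = 0.3150 m before braking
robot under decel: 1.0500²/(2·0.8000) = 0.6891 m
human closes 1.2000·1.6125 = 1.9350 m
residual clearance needed = 0.0200+0.0200+0.1000 = 0.1400 m
sum ≈ 0.3150+0.6891+1.9350+0.1400 ≈ 3.0791 m = S ✓

v_R_max = 21/20 m/s = 1.0500 m/s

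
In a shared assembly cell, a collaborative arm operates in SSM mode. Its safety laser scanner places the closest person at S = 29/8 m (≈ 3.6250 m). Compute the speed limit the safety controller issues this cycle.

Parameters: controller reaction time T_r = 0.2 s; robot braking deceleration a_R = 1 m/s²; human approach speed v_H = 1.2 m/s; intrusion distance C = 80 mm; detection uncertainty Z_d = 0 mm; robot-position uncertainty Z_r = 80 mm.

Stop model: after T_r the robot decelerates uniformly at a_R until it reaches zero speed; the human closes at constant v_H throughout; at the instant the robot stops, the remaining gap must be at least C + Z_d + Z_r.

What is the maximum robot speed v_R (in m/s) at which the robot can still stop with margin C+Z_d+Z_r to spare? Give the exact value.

v_R_max = 3/2 m/s = 1.5000 m/s

collect terms ⇒ (1/2)·v_R² + (7/5)·v_R + (-129/40) = 0
  disc = (7/5)² − 4·(1/2)·(-129/40) = 841/100 ; √disc = 29/10
  v_R = (−(7/5) + 29/10) / (2·(1/2)) = 3/2 m/s
check:
T_s = v_R/a_R = (3/2)/1 = 1.5000 s
reaction-phase robot travel = 1.5000·0.2000 = 0.3000 m
robot under decel: 1.5000²/(2·1.0000) = 1.1250 m
human over T_r+T_s: 1.2000·(0.2000+1.5000) = 2.0400 m
C+Z_d+Z_r = 0.0800+0.0000+0.0800 = 0.1600 m
sum ≈ 0.3000+1.1250+2.0400+0.1600 ≈ 3.6250 m = S ✓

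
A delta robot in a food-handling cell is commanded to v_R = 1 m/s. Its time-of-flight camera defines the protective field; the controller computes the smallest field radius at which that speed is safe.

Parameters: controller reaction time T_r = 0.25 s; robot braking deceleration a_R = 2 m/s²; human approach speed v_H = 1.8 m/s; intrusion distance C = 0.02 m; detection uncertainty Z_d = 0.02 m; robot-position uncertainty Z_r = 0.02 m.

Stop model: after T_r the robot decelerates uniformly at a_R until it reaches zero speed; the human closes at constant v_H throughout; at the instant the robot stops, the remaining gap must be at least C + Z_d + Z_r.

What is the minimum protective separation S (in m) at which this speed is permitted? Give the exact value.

stop time T_s = 1/2 = 0.5000 s
robot in T_r: 1.0000·0.2500 = 0.2500 m
robot covers 1.0000·0.5000 − ½·2.0000·0.5000² = 0.2500 m while stopping
human over T_r+T_s: 1.8000·(0.2500+0.5000) = 1.3500 m
C+Z_d+Z_r = 0.0200+0.0200+0.0200 = 0.0600 m
S_min ≈ 0.2500+0.2500+1.3500+0.0600  ⇒  S_min = 191/100 m

S_min = 191/100 m = 1.9100 m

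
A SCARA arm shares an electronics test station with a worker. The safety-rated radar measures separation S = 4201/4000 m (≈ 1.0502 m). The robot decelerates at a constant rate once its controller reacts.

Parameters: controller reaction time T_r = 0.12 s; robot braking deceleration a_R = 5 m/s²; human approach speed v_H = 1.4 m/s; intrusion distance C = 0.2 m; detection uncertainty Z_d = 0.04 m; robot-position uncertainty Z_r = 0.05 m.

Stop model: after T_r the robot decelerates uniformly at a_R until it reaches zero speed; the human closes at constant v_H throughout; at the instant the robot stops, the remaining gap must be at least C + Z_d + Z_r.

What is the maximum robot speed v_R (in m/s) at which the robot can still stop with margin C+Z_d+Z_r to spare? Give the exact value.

quadratic (1/10)·v² + (2/5)·v + (-2369/4000) = 0
  disc = (2/5)² − 4·(1/10)·(-2369/4000) = 3969/10000 ; √disc = 63/100
  v_R = (−(2/5) + 63/100) / (2·(1/10)) = 23/20 m/s
check:
braking lasts T_s = (23/20)/5 = 0.2300 s
robot covers v_R·T_r = 1.1500·0.1200 = 0.1380 m before braking
robot covers 1.1500·0.2300 − ½·5.0000·0.2300² = 0.1323 m while stopping
human closes 1.4000·0.3500 = 0.4900 m
margins: 0.2000+0.0400+0.0500 = 0.2900 m
sum ≈ 0.1380+0.1323+0.4900+0.2900 ≈ 1.0502 m = S ✓

v_R_max = 23/20 m/s = 1.1500 m/s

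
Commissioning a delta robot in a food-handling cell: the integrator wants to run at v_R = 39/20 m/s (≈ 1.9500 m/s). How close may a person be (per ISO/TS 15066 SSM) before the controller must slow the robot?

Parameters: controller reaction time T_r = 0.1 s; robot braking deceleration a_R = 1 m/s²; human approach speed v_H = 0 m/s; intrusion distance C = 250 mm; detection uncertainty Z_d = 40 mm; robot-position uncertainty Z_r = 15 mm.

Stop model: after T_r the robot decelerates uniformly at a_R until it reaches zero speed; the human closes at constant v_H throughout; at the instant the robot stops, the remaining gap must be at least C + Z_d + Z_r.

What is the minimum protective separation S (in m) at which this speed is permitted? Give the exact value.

stop time T_s = (39/20)/1 = 1.9500 s
reaction-phase robot travel = 1.9500·0.1000 = 0.1950 m
robot under decel: 1.9500²/(2·1.0000) = 1.9013 m
human over T_r+T_s: 0.0000·(0.1000+1.9500) = 0.0000 m
margins: 0.2500+0.0400+0.0150 = 0.3050 m
S_min ≈ 0.1950+1.9013+0.0000+0.3050  ⇒  S_min = 1921/800 m

S_min = 1921/800 m = 2.4013 m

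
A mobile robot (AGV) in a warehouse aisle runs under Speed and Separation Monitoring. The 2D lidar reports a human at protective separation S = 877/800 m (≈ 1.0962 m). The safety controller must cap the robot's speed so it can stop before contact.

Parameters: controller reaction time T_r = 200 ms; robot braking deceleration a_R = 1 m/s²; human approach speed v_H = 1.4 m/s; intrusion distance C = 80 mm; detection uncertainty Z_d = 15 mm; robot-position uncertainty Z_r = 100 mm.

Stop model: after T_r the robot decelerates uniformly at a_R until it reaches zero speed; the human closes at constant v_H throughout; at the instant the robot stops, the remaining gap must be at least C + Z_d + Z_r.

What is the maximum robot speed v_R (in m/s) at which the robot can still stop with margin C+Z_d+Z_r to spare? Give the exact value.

v_R_max = 7/20 m/s = 0.3500 m/s

collect terms ⇒ (1/2)·v_R² + (8/5)·v_R + (-497/800) = 0
  disc = (8/5)² − 4·(1/2)·(-497/800) = 1521/400 ; √disc = 39/20
  v_R = (−(8/5) + 39/20) / (2·(1/2)) = 7/20 m/s
check:
stop time T_s = (7/20)/1 = 0.3500 s
robot in T_r: 0.3500·0.2000 = 0.0700 m
robot covers 0.3500·0.3500 − ½·1.0000·0.3500² = 0.0612 m while stopping
human over T_r+T_s: 1.4000·(0.2000+0.3500) = 0.7700 m
residual clearance needed = 0.0800+0.0150+0.1000 = 0.1950 m
sum ≈ 0.0700+0.0612+0.7700+0.1950 ≈ 1.0962 m = S ✓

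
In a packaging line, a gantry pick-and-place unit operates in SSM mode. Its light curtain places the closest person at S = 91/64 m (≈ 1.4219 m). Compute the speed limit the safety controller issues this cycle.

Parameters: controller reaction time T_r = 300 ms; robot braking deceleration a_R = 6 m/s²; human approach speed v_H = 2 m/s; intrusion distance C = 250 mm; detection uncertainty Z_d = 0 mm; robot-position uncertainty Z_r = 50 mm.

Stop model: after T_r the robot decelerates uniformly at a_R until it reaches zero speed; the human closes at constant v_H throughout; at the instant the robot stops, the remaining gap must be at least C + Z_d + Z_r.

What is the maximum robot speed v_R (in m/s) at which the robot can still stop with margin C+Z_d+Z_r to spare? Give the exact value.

collect terms ⇒ (1/12)·v_R² + (19/30)·v_R + (-167/320) = 0
  disc = (19/30)² − 4·(1/12)·(-167/320) = 8281/14400 ; √disc = 91/120
  v_R = (−(19/30) + 91/120) / (2·(1/12)) = 3/4 m/s
check:
braking lasts T_s = (3/4)/6 = 0.1250 s
robot in T_r: 0.7500·0.3000 = 0.2250 m
robot covers 0.7500·0.1250 − ½·6.0000·0.1250² = 0.0469 m while stopping
human over T_r+T_s: 2.0000·(0.3000+0.1250) = 0.8500 m
C+Z_d+Z_r = 0.2500+0.0000+0.0500 = 0.3000 m
sum ≈ 0.2250+0.0469+0.8500+0.3000 ≈ 1.4219 m = S ✓

v_R_max = 3/4 m/s = 0.7500 m/s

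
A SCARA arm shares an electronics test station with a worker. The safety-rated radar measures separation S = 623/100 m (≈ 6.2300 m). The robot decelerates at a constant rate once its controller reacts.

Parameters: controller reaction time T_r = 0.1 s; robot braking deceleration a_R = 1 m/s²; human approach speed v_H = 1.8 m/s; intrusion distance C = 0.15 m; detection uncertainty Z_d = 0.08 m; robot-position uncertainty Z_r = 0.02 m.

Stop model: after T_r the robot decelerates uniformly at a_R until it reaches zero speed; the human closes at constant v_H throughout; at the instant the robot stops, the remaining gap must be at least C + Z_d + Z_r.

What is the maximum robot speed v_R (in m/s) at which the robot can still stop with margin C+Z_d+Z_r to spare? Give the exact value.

at the boundary: (1/2)·v² + (19/10)·v + (-29/5) = 0
  disc = (19/10)² − 4·(1/2)·(-29/5) = 1521/100 ; √disc = 39/10
  v_R = (−(19/10) + 39/10) / (2·(1/2)) = 2 m/s
check:
braking lasts T_s = 2/1 = 2.0000 s
robot in T_r: 2.0000·0.1000 = 0.2000 m
braking distance = 2.0000²/(2·1.0000) = 2.0000 m
human over T_r+T_s: 1.8000·(0.1000+2.0000) = 3.7800 m
margins: 0.1500+0.0800+0.0200 = 0.2500 m
sum ≈ 0.2000+2.0000+3.7800+0.2500 ≈ 6.2300 m = S ✓

v_R_max = 2 m/s = 2.0000 m/s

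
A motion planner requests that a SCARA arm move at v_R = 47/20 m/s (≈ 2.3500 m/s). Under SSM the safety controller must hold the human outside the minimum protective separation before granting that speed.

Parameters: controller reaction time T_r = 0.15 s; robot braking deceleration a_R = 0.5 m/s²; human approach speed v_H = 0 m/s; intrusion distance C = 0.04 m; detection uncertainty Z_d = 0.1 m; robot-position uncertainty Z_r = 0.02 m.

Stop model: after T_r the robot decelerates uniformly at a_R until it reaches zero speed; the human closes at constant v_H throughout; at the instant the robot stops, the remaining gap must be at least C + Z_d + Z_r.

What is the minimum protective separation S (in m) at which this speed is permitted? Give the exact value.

T_s = v_R/a_R = (47/20)/(1/2) = 4.7000 s
reaction-phase robot travel = 2.3500·0.1500 = 0.3525 m
robot under decel: 2.3500²/(2·0.5000) = 5.5225 m
human over T_r+T_s: 0.0000·(0.1500+4.7000) = 0.0000 m
margins: 0.0400+0.1000+0.0200 = 0.1600 m
S_min ≈ 0.3525+5.5225+0.0000+0.1600  ⇒  S_min = 1207/200 m

S_min = 1207/200 m = 6.0350 m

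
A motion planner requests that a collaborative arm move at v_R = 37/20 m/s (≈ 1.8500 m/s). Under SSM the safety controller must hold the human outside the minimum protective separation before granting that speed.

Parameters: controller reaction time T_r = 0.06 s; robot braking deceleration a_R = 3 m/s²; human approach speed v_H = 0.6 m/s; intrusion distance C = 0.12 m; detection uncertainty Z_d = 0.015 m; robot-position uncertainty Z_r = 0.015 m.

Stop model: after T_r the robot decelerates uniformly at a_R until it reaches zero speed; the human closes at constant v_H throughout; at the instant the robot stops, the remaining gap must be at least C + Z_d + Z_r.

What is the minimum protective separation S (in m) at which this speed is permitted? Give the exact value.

T_s = v_R/a_R = (37/20)/3 = 0.6167 s
reaction-phase robot travel = 1.8500·0.0600 = 0.1110 m
braking distance = 1.8500²/(2·3.0000) = 0.5704 m
person approaches 0.6000·(0.0600+0.6167) = 0.4060 m
residual clearance needed = 0.1200+0.0150+0.0150 = 0.1500 m
S_min ≈ 0.1110+0.5704+0.4060+0.1500  ⇒  S_min = 14849/12000 m

S_min = 14849/12000 m = 1.2374 m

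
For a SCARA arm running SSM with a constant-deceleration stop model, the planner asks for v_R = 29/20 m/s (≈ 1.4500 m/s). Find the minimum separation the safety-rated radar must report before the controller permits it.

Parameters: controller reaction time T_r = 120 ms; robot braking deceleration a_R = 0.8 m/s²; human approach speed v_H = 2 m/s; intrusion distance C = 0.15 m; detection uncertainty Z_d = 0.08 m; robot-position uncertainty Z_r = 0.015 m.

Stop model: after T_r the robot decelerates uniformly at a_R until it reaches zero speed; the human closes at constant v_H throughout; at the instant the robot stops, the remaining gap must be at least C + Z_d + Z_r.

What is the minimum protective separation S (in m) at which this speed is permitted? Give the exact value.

S_min = 89569/16000 m = 5.5981 m

stop time T_s = (29/20)/(4/5) = 1.8125 s
robot covers v_R·T_r = 1.4500·0.1200 = 0.1740 m before braking
robot covers 1.4500·1.8125 − ½·0.8000·1.8125² = 1.3141 m while stopping
person approaches 2.0000·(0.1200+1.8125) = 3.8650 m
residual clearance needed = 0.1500+0.0800+0.0150 = 0.2450 m
S_min ≈ 0.1740+1.3141+3.8650+0.2450  ⇒  S_min = 89569/16000 m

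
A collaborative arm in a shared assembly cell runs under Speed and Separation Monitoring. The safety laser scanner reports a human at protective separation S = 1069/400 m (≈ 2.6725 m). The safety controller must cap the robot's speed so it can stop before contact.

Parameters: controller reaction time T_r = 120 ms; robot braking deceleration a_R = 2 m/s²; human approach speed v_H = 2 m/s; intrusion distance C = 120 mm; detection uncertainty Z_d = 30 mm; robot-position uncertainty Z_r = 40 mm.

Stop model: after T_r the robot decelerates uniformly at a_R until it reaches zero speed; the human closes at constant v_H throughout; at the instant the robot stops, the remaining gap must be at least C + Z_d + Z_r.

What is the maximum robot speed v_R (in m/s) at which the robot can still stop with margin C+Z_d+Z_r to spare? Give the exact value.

quadratic (1/4)·v² + (28/25)·v + (-897/400) = 0
  disc = (28/25)² − 4·(1/4)·(-897/400) = 34969/10000 ; √disc = 187/100
  v_R = (−(28/25) + 187/100) / (2·(1/4)) = 3/2 m/s
check:
stop time T_s = (3/2)/2 = 0.7500 s
robot in T_r: 1.5000·0.1200 = 0.1800 m
robot covers 1.5000·0.7500 − ½·2.0000·0.7500² = 0.5625 m while stopping
person approaches 2.0000·(0.1200+0.7500) = 1.7400 m
C+Z_d+Z_r = 0.1200+0.0300+0.0400 = 0.1900 m
sum ≈ 0.1800+0.5625+1.7400+0.1900 ≈ 2.6725 m = S ✓

v_R_max = 3/2 m/s = 1.5000 m/s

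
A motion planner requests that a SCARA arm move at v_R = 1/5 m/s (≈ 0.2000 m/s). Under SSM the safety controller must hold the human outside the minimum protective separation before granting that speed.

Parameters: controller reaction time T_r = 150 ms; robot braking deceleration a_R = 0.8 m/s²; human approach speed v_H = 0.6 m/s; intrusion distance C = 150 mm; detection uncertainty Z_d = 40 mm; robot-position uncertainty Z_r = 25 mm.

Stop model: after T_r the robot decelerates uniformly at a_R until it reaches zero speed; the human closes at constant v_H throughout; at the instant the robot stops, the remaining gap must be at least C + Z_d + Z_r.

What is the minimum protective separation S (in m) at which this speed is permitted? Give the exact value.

stop time T_s = (1/5)/(4/5) = 0.2500 s
robot covers v_R·T_r = 0.2000·0.1500 = 0.0300 m before braking
robot under decel: 0.2000²/(2·0.8000) = 0.0250 m
human over T_r+T_s: 0.6000·(0.1500+0.2500) = 0.2400 m
margins: 0.1500+0.0400+0.0250 = 0.2150 m
S_min ≈ 0.0300+0.0250+0.2400+0.2150  ⇒  S_min = 51/100 m

S_min = 51/100 m = 0.5100 m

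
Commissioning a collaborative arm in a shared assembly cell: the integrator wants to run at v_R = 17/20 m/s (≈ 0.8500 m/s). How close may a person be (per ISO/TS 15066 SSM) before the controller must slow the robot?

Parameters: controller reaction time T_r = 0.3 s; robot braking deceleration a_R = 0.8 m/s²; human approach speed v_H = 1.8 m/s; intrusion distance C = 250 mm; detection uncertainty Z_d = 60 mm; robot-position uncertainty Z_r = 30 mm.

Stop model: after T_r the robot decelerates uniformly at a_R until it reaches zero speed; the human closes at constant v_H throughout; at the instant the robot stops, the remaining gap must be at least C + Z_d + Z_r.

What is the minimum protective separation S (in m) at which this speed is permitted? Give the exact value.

T_s = v_R/a_R = (17/20)/(4/5) = 1.0625 s
robot covers v_R·T_r = 0.8500·0.3000 = 0.2550 m before braking
braking distance = 0.8500²/(2·0.8000) = 0.4516 m
human over T_r+T_s: 1.8000·(0.3000+1.0625) = 2.4525 m
margins: 0.2500+0.0600+0.0300 = 0.3400 m
S_min ≈ 0.2550+0.4516+2.4525+0.3400  ⇒  S_min = 11197/3200 m

S_min = 11197/3200 m = 3.4991 m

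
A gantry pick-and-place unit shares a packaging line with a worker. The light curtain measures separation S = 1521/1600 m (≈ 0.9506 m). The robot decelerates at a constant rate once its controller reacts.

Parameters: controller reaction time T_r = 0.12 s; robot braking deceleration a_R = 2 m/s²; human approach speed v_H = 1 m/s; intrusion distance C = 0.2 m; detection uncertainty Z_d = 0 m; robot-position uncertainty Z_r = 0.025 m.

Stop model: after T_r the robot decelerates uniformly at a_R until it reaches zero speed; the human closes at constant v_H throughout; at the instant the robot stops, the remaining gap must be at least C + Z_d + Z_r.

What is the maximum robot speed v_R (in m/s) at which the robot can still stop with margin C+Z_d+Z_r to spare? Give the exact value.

collect terms ⇒ (1/4)·v_R² + (31/50)·v_R + (-969/1600) = 0
  disc = (31/50)² − 4·(1/4)·(-969/1600) = 39601/40000 ; √disc = 199/200
  v_R = (−(31/50) + 199/200) / (2·(1/4)) = 3/4 m/s
check:
T_s = v_R/a_R = (3/4)/2 = 0.3750 s
reaction-phase robot travel = 0.7500·0.1200 = 0.0900 m
robot covers 0.7500·0.3750 − ½·2.0000·0.3750² = 0.1406 m while stopping
human closes 1.0000·0.4950 = 0.4950 m
C+Z_d+Z_r = 0.2000+0.0000+0.0250 = 0.2250 m
sum ≈ 0.0900+0.1406+0.4950+0.2250 ≈ 0.9506 m = S ✓

v_R_max = 3/4 m/s = 0.7500 m/s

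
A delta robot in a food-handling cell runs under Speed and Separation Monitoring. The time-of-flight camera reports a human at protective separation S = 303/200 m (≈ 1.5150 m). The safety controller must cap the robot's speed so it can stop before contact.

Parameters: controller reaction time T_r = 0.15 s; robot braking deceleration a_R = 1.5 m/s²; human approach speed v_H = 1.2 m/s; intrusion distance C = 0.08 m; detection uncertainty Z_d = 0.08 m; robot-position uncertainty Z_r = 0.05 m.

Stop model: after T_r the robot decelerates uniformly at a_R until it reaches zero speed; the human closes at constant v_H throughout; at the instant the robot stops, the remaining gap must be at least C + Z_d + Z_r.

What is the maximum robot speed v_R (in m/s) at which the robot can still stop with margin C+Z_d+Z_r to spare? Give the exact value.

quadratic (1/3)·v² + (19/20)·v + (-9/8) = 0
  disc = (19/20)² − 4·(1/3)·(-9/8) = 961/400 ; √disc = 31/20
  v_R = (−(19/20) + 31/20) / (2·(1/3)) = 9/10 m/s
check:
braking lasts T_s = (9/10)/(3/2) = 0.6000 s
robot in T_r: 0.9000·0.1500 = 0.1350 m
robot under decel: 0.9000²/(2·1.5000) = 0.2700 m
human closes 1.2000·0.7500 = 0.9000 m
margins: 0.0800+0.0800+0.0500 = 0.2100 m
sum ≈ 0.1350+0.2700+0.9000+0.2100 ≈ 1.5150 m = S ✓

v_R_max = 9/10 m/s = 0.9000 m/s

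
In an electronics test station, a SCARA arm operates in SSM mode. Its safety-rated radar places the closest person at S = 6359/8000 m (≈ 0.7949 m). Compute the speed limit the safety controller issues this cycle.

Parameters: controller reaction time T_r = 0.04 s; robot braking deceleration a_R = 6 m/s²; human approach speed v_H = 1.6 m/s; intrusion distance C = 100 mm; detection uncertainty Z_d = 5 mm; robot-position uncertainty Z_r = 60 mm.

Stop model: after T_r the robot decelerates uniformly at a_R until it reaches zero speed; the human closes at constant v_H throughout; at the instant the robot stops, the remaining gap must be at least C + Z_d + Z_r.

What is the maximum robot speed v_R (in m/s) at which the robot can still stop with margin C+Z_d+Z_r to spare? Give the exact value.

at the boundary: (1/12)·v² + (23/75)·v + (-4527/8000) = 0
  disc = (23/75)² − 4·(1/12)·(-4527/8000) = 101761/360000 ; √disc = 319/600
  v_R = (−(23/75) + 319/600) / (2·(1/12)) = 27/20 m/s
check:
stop time T_s = (27/20)/6 = 0.2250 s
reaction-phase robot travel = 1.3500·0.0400 = 0.0540 m
braking distance = 1.3500²/(2·6.0000) = 0.1519 m
human closes 1.6000·0.2650 = 0.4240 m
residual clearance needed = 0.1000+0.0050+0.0600 = 0.1650 m
sum ≈ 0.0540+0.1519+0.4240+0.1650 ≈ 0.7949 m = S ✓

v_R_max = 27/20 m/s = 1.3500 m/s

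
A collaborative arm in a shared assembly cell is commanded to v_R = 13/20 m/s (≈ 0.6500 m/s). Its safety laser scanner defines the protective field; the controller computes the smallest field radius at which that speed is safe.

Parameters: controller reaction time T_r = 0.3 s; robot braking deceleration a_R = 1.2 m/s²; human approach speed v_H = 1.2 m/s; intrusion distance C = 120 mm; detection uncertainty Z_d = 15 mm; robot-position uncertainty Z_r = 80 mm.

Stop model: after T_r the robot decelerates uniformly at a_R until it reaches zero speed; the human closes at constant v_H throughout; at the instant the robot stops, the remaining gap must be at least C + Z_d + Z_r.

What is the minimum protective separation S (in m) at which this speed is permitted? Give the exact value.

T_s = v_R/a_R = (13/20)/(6/5) = 0.5417 s
robot covers v_R·T_r = 0.6500·0.3000 = 0.1950 m before braking
robot under decel: 0.6500²/(2·1.2000) = 0.1760 m
human closes 1.2000·0.8417 = 1.0100 m
C+Z_d+Z_r = 0.1200+0.0150+0.0800 = 0.2150 m
S_min ≈ 0.1950+0.1760+1.0100+0.2150  ⇒  S_min = 7661/4800 m

S_min = 7661/4800 m = 1.5960 m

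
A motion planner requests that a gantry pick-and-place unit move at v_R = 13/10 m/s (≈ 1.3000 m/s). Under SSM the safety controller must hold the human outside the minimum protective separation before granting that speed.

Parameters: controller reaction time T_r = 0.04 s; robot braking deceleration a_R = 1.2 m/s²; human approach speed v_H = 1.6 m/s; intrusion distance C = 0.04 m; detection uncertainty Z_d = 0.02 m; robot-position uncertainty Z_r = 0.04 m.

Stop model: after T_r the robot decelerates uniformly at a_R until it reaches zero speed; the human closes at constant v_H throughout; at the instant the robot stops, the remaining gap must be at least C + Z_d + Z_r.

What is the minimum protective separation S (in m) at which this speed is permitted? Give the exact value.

S_min = 5307/2000 m = 2.6535 m

T_s = v_R/a_R = (13/10)/(6/5) = 1.0833 s
robot in T_r: 1.3000·0.0400 = 0.0520 m
braking distance = 1.3000²/(2·1.2000) = 0.7042 m
human closes 1.6000·1.1233 = 1.7973 m
C+Z_d+Z_r = 0.0400+0.0200+0.0400 = 0.1000 m
S_min ≈ 0.0520+0.7042+1.7973+0.1000  ⇒  S_min = 5307/2000 m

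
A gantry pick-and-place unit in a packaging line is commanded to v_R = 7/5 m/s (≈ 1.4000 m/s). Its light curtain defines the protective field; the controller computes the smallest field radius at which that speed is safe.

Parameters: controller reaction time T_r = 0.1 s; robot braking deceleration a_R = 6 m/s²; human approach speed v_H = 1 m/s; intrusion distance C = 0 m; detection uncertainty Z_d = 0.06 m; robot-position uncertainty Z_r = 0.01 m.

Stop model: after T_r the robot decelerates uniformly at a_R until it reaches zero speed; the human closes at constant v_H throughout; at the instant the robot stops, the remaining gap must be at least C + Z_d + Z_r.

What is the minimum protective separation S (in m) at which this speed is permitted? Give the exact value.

S_min = 53/75 m = 0.7067 m

braking lasts T_s = (7/5)/6 = 0.2333 s
robot in T_r: 1.4000·0.1000 = 0.1400 m
robot covers 1.4000·0.2333 − ½·6.0000·0.2333² = 0.1633 m while stopping
human over T_r+T_s: 1.0000·(0.1000+0.2333) = 0.3333 m
margins: 0.0000+0.0600+0.0100 = 0.0700 m
S_min ≈ 0.1400+0.1633+0.3333+0.0700  ⇒  S_min = 53/75 m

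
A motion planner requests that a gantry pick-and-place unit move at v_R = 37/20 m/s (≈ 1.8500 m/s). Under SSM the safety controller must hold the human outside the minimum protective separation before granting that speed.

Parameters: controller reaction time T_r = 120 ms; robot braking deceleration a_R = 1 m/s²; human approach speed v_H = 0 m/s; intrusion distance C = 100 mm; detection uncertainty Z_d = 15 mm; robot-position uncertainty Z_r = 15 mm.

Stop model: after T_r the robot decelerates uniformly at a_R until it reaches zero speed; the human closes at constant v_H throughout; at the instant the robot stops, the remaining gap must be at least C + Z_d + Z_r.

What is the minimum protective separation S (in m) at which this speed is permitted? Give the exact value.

T_s = v_R/a_R = (37/20)/1 = 1.8500 s
robot in T_r: 1.8500·0.1200 = 0.2220 m
robot covers 1.8500·1.8500 − ½·1.0000·1.8500² = 1.7112 m while stopping
human closes 0.0000·1.9700 = 0.0000 m
margins: 0.1000+0.0150+0.0150 = 0.1300 m
S_min ≈ 0.2220+1.7112+0.0000+0.1300  ⇒  S_min = 8253/4000 m

S_min = 8253/4000 m = 2.0633 m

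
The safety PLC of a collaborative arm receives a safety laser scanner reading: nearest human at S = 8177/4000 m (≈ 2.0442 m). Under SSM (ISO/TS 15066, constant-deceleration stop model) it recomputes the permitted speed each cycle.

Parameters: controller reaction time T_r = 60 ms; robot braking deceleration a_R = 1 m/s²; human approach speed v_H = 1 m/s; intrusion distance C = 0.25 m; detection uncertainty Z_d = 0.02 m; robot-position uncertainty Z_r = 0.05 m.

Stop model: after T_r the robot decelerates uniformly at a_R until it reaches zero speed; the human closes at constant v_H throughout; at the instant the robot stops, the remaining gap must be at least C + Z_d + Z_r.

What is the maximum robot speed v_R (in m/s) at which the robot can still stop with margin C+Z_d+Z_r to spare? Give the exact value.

v_R_max = 21/20 m/s = 1.0500 m/s

quadratic (1/2)·v² + (53/50)·v + (-6657/4000) = 0
  disc = (53/50)² − 4·(1/2)·(-6657/4000) = 44521/10000 ; √disc = 211/100
  v_R = (−(53/50) + 211/100) / (2·(1/2)) = 21/20 m/s
check:
braking lasts T_s = (21/20)/1 = 1.0500 s
reaction-phase robot travel = 1.0500·0.0600 = 0.0630 m
braking distance = 1.0500²/(2·1.0000) = 0.5513 m
human closes 1.0000·1.1100 = 1.1100 m
C+Z_d+Z_r = 0.2500+0.0200+0.0500 = 0.3200 m
sum ≈ 0.0630+0.5513+1.1100+0.3200 ≈ 2.0442 m = S ✓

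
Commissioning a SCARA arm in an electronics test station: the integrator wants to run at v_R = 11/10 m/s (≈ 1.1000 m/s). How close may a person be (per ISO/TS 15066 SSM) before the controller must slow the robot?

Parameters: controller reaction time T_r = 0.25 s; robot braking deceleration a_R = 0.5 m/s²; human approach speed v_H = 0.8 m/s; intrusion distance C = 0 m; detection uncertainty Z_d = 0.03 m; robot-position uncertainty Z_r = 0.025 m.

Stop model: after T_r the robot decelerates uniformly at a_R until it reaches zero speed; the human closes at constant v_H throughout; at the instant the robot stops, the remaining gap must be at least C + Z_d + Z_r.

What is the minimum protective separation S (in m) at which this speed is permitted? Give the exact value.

T_s = v_R/a_R = (11/10)/(1/2) = 2.2000 s
reaction-phase robot travel = 1.1000·0.2500 = 0.2750 m
braking distance = 1.1000²/(2·0.5000) = 1.2100 m
person approaches 0.8000·(0.2500+2.2000) = 1.9600 m
C+Z_d+Z_r = 0.0000+0.0300+0.0250 = 0.0550 m
S_min ≈ 0.2750+1.2100+1.9600+0.0550  ⇒  S_min = 7/2 m

S_min = 7/2 m = 3.5000 m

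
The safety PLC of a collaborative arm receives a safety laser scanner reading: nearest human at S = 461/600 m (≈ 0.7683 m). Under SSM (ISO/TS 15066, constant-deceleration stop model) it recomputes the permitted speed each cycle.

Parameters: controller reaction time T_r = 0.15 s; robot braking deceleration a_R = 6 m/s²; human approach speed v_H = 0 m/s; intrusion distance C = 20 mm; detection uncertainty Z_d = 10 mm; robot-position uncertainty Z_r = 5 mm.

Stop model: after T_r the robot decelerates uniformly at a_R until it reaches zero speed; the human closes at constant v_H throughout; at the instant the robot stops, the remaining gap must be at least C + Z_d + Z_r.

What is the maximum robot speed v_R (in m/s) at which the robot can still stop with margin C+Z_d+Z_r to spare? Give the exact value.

quadratic (1/12)·v² + (3/20)·v + (-11/15) = 0
  disc = (3/20)² − 4·(1/12)·(-11/15) = 961/3600 ; √disc = 31/60
  v_R = (−(3/20) + 31/60) / (2·(1/12)) = 11/5 m/s
check:
T_s = v_R/a_R = (11/5)/6 = 0.3667 s
reaction-phase robot travel = 2.2000·0.1500 = 0.3300 m
robot under decel: 2.2000²/(2·6.0000) = 0.4033 m
person approaches 0.0000·(0.1500+0.3667) = 0.0000 m
margins: 0.0200+0.0100+0.0050 = 0.0350 m
sum ≈ 0.3300+0.4033+0.0000+0.0350 ≈ 0.7683 m = S ✓

v_R_max = 11/5 m/s = 2.2000 m/s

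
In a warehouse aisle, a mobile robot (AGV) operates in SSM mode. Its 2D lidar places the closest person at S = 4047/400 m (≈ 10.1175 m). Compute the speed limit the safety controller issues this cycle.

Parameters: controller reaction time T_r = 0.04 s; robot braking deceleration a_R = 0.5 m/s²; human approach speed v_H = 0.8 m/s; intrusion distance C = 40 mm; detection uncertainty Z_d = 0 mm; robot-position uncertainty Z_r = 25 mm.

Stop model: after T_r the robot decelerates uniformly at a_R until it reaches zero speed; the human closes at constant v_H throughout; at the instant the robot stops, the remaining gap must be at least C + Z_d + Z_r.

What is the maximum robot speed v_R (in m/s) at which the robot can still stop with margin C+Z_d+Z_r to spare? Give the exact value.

v_R_max = 49/20 m/s = 2.4500 m/s

at the boundary: (1)·v² + (41/25)·v + (-20041/2000) = 0
  disc = (41/25)² − 4·(1)·(-20041/2000) = 106929/2500 ; √disc = 327/50
  v_R = (−(41/25) + 327/50) / (2·(1)) = 49/20 m/s
check:
braking lasts T_s = (49/20)/(1/2) = 4.9000 s
reaction-phase robot travel = 2.4500·0.0400 = 0.0980 m
robot under decel: 2.4500²/(2·0.5000) = 6.0025 m
person approaches 0.8000·(0.0400+4.9000) = 3.9520 m
C+Z_d+Z_r = 0.0400+0.0000+0.0250 = 0.0650 m
sum ≈ 0.0980+6.0025+3.9520+0.0650 ≈ 10.1175 m = S ✓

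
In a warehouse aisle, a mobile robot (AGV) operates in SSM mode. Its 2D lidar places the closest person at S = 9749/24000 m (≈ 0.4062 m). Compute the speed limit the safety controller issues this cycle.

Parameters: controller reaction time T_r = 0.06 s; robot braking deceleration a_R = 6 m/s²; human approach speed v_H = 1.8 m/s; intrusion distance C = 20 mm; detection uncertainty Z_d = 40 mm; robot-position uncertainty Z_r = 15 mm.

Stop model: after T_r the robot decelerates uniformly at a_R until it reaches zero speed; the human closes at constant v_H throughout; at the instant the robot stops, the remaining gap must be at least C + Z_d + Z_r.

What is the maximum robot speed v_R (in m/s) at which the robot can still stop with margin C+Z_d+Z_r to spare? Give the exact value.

v_R_max = 11/20 m/s = 0.5500 m/s

collect terms ⇒ (1/12)·v_R² + (9/25)·v_R + (-5357/24000) = 0
  disc = (9/25)² − 4·(1/12)·(-5357/24000) = 73441/360000 ; √disc = 271/600
  v_R = (−(9/25) + 271/600) / (2·(1/12)) = 11/20 m/s
check:
T_s = v_R/a_R = (11/20)/6 = 0.0917 s
robot covers v_R·T_r = 0.5500·0.0600 = 0.0330 m before braking
robot under decel: 0.5500²/(2·6.0000) = 0.0252 m
person approaches 1.8000·(0.0600+0.0917) = 0.2730 m
margins: 0.0200+0.0400+0.0150 = 0.0750 m
sum ≈ 0.0330+0.0252+0.2730+0.0750 ≈ 0.4062 m = S ✓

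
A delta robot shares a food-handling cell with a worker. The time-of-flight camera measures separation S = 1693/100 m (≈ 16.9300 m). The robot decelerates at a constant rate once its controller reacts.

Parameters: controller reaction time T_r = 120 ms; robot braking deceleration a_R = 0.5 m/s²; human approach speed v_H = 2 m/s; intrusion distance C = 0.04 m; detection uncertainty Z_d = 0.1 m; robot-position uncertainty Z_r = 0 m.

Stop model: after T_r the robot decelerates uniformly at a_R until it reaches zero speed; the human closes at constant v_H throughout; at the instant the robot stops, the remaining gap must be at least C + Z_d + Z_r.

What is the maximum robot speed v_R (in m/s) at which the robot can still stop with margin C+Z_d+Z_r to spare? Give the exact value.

v_R_max = 5/2 m/s = 2.5000 m/s

collect terms ⇒ (1)·v_R² + (103/25)·v_R + (-331/20) = 0
  disc = (103/25)² − 4·(1)·(-331/20) = 51984/625 ; √disc = 228/25
  v_R = (−(103/25) + 228/25) / (2·(1)) = 5/2 m/s
check:
braking lasts T_s = (5/2)/(1/2) = 5.0000 s
robot covers v_R·T_r = 2.5000·0.1200 = 0.3000 m before braking
braking distance = 2.5000²/(2·0.5000) = 6.2500 m
human closes 2.0000·5.1200 = 10.2400 m
margins: 0.0400+0.1000+0.0000 = 0.1400 m
sum ≈ 0.3000+6.2500+10.2400+0.1400 ≈ 16.9300 m = S ✓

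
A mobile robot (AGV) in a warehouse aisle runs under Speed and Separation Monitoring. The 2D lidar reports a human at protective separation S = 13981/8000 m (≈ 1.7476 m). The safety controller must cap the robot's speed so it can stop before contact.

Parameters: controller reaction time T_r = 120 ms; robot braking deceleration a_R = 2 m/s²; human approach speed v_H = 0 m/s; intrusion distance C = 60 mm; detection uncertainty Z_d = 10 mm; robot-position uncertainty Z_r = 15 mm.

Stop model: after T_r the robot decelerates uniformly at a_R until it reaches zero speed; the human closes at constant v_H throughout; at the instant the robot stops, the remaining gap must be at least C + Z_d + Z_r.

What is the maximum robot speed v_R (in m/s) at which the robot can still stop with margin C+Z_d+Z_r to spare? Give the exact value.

quadratic (1/4)·v² + (3/25)·v + (-13301/8000) = 0
  disc = (3/25)² − 4·(1/4)·(-13301/8000) = 67081/40000 ; √disc = 259/200
  v_R = (−(3/25) + 259/200) / (2·(1/4)) = 47/20 m/s
check:
stop time T_s = (47/20)/2 = 1.1750 s
robot in T_r: 2.3500·0.1200 = 0.2820 m
robot under decel: 2.3500²/(2·2.0000) = 1.3806 m
human closes 0.0000·1.2950 = 0.0000 m
margins: 0.0600+0.0100+0.0150 = 0.0850 m
sum ≈ 0.2820+1.3806+0.0000+0.0850 ≈ 1.7476 m = S ✓

v_R_max = 47/20 m/s = 2.3500 m/s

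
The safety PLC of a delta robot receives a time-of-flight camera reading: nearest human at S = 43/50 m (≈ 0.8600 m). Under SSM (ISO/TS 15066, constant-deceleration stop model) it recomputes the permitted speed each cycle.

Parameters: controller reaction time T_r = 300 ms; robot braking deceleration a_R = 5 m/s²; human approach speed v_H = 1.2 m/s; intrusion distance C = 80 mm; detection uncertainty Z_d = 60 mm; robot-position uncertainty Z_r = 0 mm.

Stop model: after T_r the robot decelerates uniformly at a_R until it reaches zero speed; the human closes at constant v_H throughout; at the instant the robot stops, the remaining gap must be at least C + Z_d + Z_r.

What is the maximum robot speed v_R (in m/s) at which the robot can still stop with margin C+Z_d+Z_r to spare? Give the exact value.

at the boundary: (1/10)·v² + (27/50)·v + (-9/25) = 0
  disc = (27/50)² − 4·(1/10)·(-9/25) = 1089/2500 ; √disc = 33/50
  v_R = (−(27/50) + 33/50) / (2·(1/10)) = 3/5 m/s
check:
T_s = v_R/a_R = (3/5)/5 = 0.1200 s
robot in T_r: 0.6000·0.3000 = 0.1800 m
robot under decel: 0.6000²/(2·5.0000) = 0.0360 m
human over T_r+T_s: 1.2000·(0.3000+0.1200) = 0.5040 m
residual clearance needed = 0.0800+0.0600+0.0000 = 0.1400 m
sum ≈ 0.1800+0.0360+0.5040+0.1400 ≈ 0.8600 m = S ✓

v_R_max = 3/5 m/s = 0.6000 m/s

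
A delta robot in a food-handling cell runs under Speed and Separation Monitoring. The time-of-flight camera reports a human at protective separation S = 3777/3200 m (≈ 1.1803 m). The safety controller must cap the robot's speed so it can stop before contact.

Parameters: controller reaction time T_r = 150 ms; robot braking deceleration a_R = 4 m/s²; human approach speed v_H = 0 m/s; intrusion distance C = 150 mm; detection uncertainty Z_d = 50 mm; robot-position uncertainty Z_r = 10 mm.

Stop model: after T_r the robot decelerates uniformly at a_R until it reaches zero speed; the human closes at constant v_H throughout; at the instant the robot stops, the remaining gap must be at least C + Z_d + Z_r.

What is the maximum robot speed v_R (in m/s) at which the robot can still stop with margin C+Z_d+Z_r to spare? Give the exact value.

quadratic (1/8)·v² + (3/20)·v + (-621/640) = 0
  disc = (3/20)² − 4·(1/8)·(-621/640) = 3249/6400 ; √disc = 57/80
  v_R = (−(3/20) + 57/80) / (2·(1/8)) = 9/4 m/s
check:
T_s = v_R/a_R = (9/4)/4 = 0.5625 s
reaction-phase robot travel = 2.2500·0.1500 = 0.3375 m
robot under decel: 2.2500²/(2·4.0000) = 0.6328 m
human over T_r+T_s: 0.0000·(0.1500+0.5625) = 0.0000 m
C+Z_d+Z_r = 0.1500+0.0500+0.0100 = 0.2100 m
sum ≈ 0.3375+0.6328+0.0000+0.2100 ≈ 1.1803 m = S ✓

v_R_max = 9/4 m/s = 2.2500 m/s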